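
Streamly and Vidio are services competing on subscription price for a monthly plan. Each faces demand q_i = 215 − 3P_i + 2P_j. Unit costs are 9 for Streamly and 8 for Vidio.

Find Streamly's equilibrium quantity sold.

153.9375

Streamly's profit: π = (P_{Streamly} − 9)(215 − 3P_{Streamly} + 2P_{Vidio}).
∂π/∂P_{Streamly} = 242 − 6P_{Streamly} + 2P_{Vidio} = 0 ⇒ P_{Streamly} = 121/3 + (1/3)P_{Vidio}.
Similarly P_{Vidio} = 239/6 + (1/3)P_{Streamly}.
Solving the two reaction functions simultaneously: (1 − (1/3)(1/3))P_{Streamly} = 121/3 + (1/3)·(239/6), so (8/9)P_{Streamly} = 965/18 and P_{Streamly} = 60.3125.
Then P_{Vidio} = 239/6 + (1/3)·60.3125 = 59.9375.
q_{Streamly} = 215 − 3·60.3125 + 2·59.9375 = 153.9375.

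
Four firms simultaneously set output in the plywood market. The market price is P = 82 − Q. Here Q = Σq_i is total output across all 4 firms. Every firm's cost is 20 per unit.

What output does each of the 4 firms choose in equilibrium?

A representative firm's profit is π_i = q_i(82 − Q) − 20q_i, with Q = q_i + Σ_{j≠i} q_j.
First-order condition: 62 − 2q_i − Σ_{j≠i} q_j = 0.
Imposing symmetry (q_j = q for all j) turns Σ_{j≠i} q_j into 3q, so 62 = 5q and q = 12.4.

12.4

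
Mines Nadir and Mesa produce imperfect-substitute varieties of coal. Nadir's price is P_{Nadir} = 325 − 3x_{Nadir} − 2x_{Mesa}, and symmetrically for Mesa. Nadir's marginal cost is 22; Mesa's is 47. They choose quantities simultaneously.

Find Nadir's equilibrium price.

140.3125

Mine Nadir's profit: π = x_{Nadir}(325 − 3x_{Nadir} − 2x_{Mesa}) − 22x_{Nadir}.
∂π/∂x_{Nadir} = 303 − 6x_{Nadir} − 2x_{Mesa} = 0 ⇒ x_{Nadir} = 50.5 − (1/3)x_{Mesa}.
Similarly x_{Mesa} = 139/3 − (1/3)x_{Nadir}.
Substituting the second reaction function into the first: x_{Nadir} = 50.5 − (1/3)(139/3 − (1/3)x_{Nadir}), which gives (8/9)x_{Nadir} = 631/18 ⇒ x_{Nadir} = 39.4375.
Then x_{Mesa} = 139/3 − (1/3)·39.4375 = 33.1875.
P_{Nadir} = 325 − 3·39.4375 − 2·33.1875 = 140.3125.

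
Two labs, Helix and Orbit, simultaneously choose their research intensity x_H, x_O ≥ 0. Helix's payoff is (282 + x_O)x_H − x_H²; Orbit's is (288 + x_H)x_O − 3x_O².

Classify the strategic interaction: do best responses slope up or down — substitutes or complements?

strategic complements

Expanding Helix's payoff: 282x_H + x_Ox_H − x_H².
∂π/∂x_H = 282 + x_O − 2x_H = 0, so x_H = 141 + 0.5x_O.
The best-response slope dx_H/dx_O = 0.5 > 0: the reaction function is upward-sloping, so the choices are strategic complements.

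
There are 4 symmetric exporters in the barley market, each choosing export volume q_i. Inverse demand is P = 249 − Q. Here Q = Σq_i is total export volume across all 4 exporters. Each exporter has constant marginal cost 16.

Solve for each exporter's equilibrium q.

46.6

A representative exporter's profit is π_i = q_i(249 − Q) − 16q_i, with Q = q_i + Σ_{j≠i} q_j.
First-order condition: 233 − 2q_i − Σ_{j≠i} q_j = 0.
In a symmetric equilibrium every exporter chooses the same q, so Σ_{j≠i} q_j = 3q. The condition becomes 233 − 5q = 0, giving q = 233/5 = 46.6.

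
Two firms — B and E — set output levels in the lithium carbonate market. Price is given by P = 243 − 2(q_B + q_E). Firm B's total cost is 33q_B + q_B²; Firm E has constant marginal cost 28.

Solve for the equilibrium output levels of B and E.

20.5, 43.5

Firm B's profit: π = q_B(243 − 2(q_B + q_E)) − 33q_B − q_B².
∂π/∂q_B = 210 − 6q_B − 2q_E = 0, so q_B = 35 − (1/3)q_E.
For E: ∂π/∂q_E = 215 − 4q_E − 2q_B = 0 ⇒ q_E = 53.75 − 0.5q_B.
Solving the two reaction functions simultaneously: (1 − (−1/3)(−0.5))q_B = 35 − (1/3)·53.75, so (5/6)q_B = 205/12 and q_B = 20.5.
Then q_E = 53.75 − 0.5·20.5 = 43.5.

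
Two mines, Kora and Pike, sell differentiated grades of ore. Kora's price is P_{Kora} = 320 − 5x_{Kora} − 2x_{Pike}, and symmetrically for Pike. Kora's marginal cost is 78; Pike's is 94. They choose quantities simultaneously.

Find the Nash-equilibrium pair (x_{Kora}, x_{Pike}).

20.5, 18.5

Mine Kora's profit: π = x_{Kora}(320 − 5x_{Kora} − 2x_{Pike}) − 78x_{Kora}.
∂π/∂x_{Kora} = 242 − 10x_{Kora} − 2x_{Pike} = 0 ⇒ x_{Kora} = 24.2 − 0.2x_{Pike}.
Similarly x_{Pike} = 22.6 − 0.2x_{Kora}.
Plugging x_{Pike} into Kora's best response: x_{Kora} = 24.2 − 0.2(22.6 − 0.2x_{Kora}) ⇒ 0.96x_{Kora} = 19.68, so x_{Kora} = 20.5.
Then x_{Pike} = 22.6 − 0.2·20.5 = 18.5.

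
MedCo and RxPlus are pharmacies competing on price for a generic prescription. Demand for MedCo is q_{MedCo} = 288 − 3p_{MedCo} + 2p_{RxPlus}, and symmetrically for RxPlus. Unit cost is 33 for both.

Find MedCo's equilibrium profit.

MedCo's profit: π = (p_{MedCo} − 33)(288 − 3p_{MedCo} + 2p_{RxPlus}).
∂π/∂p_{MedCo} = 387 − 6p_{MedCo} + 2p_{RxPlus} = 0 ⇒ p_{MedCo} = 64.5 + (1/3)p_{RxPlus}.
Setting p_{MedCo} = p_{RxPlus} in the reaction function: p_{MedCo} = 64.5 + (1/3)p_{MedCo}, so p_{MedCo} = 64.5 / (2/3) = 96.75.
q_{MedCo} = 288 − 3·96.75 + 2·96.75 = 191.25.
Profit = (96.75 − 33)·191.25 = 12192.1875.

12192.1875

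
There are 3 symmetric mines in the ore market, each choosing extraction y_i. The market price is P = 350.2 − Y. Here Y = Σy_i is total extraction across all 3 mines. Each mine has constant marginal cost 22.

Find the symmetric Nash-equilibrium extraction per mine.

A representative mine's profit is π_i = y_i(350.2 − Y) − 22y_i, with Y = y_i + Σ_{j≠i} y_j.
First-order condition: 328.2 − 2y_i − Σ_{j≠i} y_j = 0.
Imposing symmetry (y_j = y for all j) turns Σ_{j≠i} y_j into 2y, so 328.2 = 4y and y = 82.05.

82.05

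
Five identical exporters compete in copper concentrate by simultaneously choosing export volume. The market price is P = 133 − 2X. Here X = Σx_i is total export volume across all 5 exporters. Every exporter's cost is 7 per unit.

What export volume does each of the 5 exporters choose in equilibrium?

10.5

A representative exporter's profit is π_i = x_i(133 − 2X) − 7x_i, with X = x_i + Σ_{j≠i} x_j.
First-order condition: 126 − 4x_i − 2Σ_{j≠i} x_j = 0.
In a symmetric equilibrium every exporter chooses the same x, so Σ_{j≠i} x_j = 4x. The condition becomes 126 − 12x = 0, giving x = 126/12 = 10.5.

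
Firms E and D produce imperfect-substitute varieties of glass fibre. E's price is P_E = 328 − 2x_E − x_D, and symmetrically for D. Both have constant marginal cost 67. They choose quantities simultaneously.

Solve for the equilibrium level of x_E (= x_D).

Firm E's profit: π = x_E(328 − 2x_E − x_D) − 67x_E.
∂π/∂x_E = 261 − 4x_E − x_D = 0 ⇒ x_E = 65.25 − 0.25x_D.
Setting x_E = x_D in the reaction function: x_E = 65.25 − 0.25x_E, so x_E = 65.25 / 1.25 = 52.2.

52.2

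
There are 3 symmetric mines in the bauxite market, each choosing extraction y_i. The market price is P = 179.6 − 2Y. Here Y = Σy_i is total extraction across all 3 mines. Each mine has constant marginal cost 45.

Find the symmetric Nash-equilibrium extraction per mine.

A representative mine's profit is π_i = y_i(179.6 − 2Y) − 45y_i, with Y = y_i + Σ_{j≠i} y_j.
First-order condition: 134.6 − 4y_i − 2Σ_{j≠i} y_j = 0.
With identical mines, set every y_j = y: then 134.6 − 4y − 4y = 0, i.e. y = 134.6/8 = 16.825.

16.825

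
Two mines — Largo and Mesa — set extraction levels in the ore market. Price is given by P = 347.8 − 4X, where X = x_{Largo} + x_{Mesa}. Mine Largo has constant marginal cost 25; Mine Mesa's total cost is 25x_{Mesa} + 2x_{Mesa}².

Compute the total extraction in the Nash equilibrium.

48.42

Mine Largo's profit: π = x_{Largo}(347.8 − 4(x_{Largo} + x_{Mesa})) − 25x_{Largo}.
∂π/∂x_{Largo} = 322.8 − 8x_{Largo} − 4x_{Mesa} = 0, so x_{Largo} = 40.35 − 0.5x_{Mesa}.
For Mesa: ∂π/∂x_{Mesa} = 322.8 − 12x_{Mesa} − 4x_{Largo} = 0 ⇒ x_{Mesa} = 26.9 − (1/3)x_{Largo}.
Substituting the second reaction function into the first: x_{Largo} = 40.35 − 0.5(26.9 − (1/3)x_{Largo}), which gives (5/6)x_{Largo} = 26.9 ⇒ x_{Largo} = 32.28.
Then x_{Mesa} = 26.9 − (1/3)·32.28 = 16.14.
Total extraction: 32.28 + 16.14 = 48.42.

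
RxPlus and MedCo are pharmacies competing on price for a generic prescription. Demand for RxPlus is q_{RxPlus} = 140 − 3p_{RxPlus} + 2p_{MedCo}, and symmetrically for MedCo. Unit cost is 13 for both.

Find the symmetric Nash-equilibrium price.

RxPlus's profit: π = (p_{RxPlus} − 13)(140 − 3p_{RxPlus} + 2p_{MedCo}).
∂π/∂p_{RxPlus} = 179 − 6p_{RxPlus} + 2p_{MedCo} = 0 ⇒ p_{RxPlus} = 179/6 + (1/3)p_{MedCo}.
By symmetry p_{MedCo} = p_{RxPlus}; substituting into the reaction function, (2/3)p_{RxPlus} = 179/6 and p_{RxPlus} = 44.75.

44.75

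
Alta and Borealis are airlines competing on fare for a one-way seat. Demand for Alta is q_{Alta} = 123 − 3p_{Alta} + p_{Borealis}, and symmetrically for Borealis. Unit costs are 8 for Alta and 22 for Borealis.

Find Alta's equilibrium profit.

Alta's profit: π = (p_{Alta} − 8)(123 − 3p_{Alta} + p_{Borealis}).
∂π/∂p_{Alta} = 147 − 6p_{Alta} + p_{Borealis} = 0 ⇒ p_{Alta} = 24.5 + (1/6)p_{Borealis}.
Similarly p_{Borealis} = 31.5 + (1/6)p_{Alta}.
Substituting the second reaction function into the first: p_{Alta} = 24.5 + (1/6)(31.5 + (1/6)p_{Alta}), which gives (35/36)p_{Alta} = 29.75 ⇒ p_{Alta} = 30.6.
Then p_{Borealis} = 31.5 + (1/6)·30.6 = 36.6.
q_{Alta} = 123 − 3·30.6 + 36.6 = 67.8.
Profit = (30.6 − 8)·67.8 = 1532.28.

1532.28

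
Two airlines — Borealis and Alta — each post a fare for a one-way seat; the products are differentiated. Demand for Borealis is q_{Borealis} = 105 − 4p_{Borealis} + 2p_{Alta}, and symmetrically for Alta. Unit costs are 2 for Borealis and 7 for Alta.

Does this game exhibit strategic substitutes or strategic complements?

strategic complements

Borealis's profit: π = (p_{Borealis} − 2)(105 − 4p_{Borealis} + 2p_{Alta}).
∂π/∂p_{Borealis} = 113 − 8p_{Borealis} + 2p_{Alta} = 0 ⇒ p_{Borealis} = 14.125 + 0.25p_{Alta}.
The best-response slope dp_{Borealis}/dp_{Alta} = 0.25 > 0: the reaction function is upward-sloping, so the choices are strategic complements.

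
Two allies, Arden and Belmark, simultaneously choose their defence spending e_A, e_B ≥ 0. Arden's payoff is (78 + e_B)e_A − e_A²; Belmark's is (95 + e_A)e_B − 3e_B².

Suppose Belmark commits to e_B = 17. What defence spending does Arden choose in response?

47.5

Expanding Arden's payoff: 78e_A + e_Be_A − e_A².
∂π/∂e_A = 78 + e_B − 2e_A = 0, so e_A = 39 + 0.5e_B.
At e_B = 17: e_A = 39 + 0.5·17 = 47.5.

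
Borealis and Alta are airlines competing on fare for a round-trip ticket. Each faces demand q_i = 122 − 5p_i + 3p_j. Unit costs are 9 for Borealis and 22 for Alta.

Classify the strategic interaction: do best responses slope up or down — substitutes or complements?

Borealis's profit: π = (p_{Borealis} − 9)(122 − 5p_{Borealis} + 3p_{Alta}).
∂π/∂p_{Borealis} = 167 − 10p_{Borealis} + 3p_{Alta} = 0 ⇒ p_{Borealis} = 16.7 + 0.3p_{Alta}.
The best-response slope dp_{Borealis}/dp_{Alta} = 0.3 > 0: the reaction function is upward-sloping, so the choices are strategic complements.

strategic complements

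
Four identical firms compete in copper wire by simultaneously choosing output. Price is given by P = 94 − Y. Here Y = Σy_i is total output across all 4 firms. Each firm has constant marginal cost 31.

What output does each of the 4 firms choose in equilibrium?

12.6

A representative firm's profit is π_i = y_i(94 − Y) − 31y_i, with Y = y_i + Σ_{j≠i} y_j.
First-order condition: 63 − 2y_i − Σ_{j≠i} y_j = 0.
With identical firms, set every y_j = y: then 63 − 2y − 3y = 0, i.e. y = 63/5 = 12.6.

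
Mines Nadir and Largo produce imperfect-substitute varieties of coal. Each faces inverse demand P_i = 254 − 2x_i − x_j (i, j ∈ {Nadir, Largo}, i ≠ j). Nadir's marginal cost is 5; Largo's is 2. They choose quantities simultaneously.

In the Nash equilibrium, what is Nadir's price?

104.2

Mine Nadir's profit: π = x_{Nadir}(254 − 2x_{Nadir} − x_{Largo}) − 5x_{Nadir}.
∂π/∂x_{Nadir} = 249 − 4x_{Nadir} − x_{Largo} = 0 ⇒ x_{Nadir} = 62.25 − 0.25x_{Largo}.
Similarly x_{Largo} = 63 − 0.25x_{Nadir}.
Plugging x_{Largo} into Nadir's best response: x_{Nadir} = 62.25 − 0.25(63 − 0.25x_{Nadir}) ⇒ 0.9375x_{Nadir} = 46.5, so x_{Nadir} = 49.6.
Then x_{Largo} = 63 − 0.25·49.6 = 50.6.
P_{Nadir} = 254 − 2·49.6 − 50.6 = 104.2.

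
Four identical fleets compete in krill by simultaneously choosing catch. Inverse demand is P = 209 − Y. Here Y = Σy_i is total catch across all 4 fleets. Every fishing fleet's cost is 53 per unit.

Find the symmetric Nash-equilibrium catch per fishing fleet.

31.2

A representative fishing fleet's profit is π_i = y_i(209 − Y) − 53y_i, with Y = y_i + Σ_{j≠i} y_j.
First-order condition: 156 − 2y_i − Σ_{j≠i} y_j = 0.
In a symmetric equilibrium every fishing fleet chooses the same y, so Σ_{j≠i} y_j = 3y. The condition becomes 156 − 5y = 0, giving y = 156/5 = 31.2.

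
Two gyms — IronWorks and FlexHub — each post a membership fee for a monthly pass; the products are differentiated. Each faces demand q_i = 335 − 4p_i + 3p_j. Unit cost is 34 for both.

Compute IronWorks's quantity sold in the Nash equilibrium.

240.8

IronWorks's profit: π = (p_{IronWorks} − 34)(335 − 4p_{IronWorks} + 3p_{FlexHub}).
∂π/∂p_{IronWorks} = 471 − 8p_{IronWorks} + 3p_{FlexHub} = 0 ⇒ p_{IronWorks} = 58.875 + 0.375p_{FlexHub}.
By symmetry p_{FlexHub} = p_{IronWorks}; substituting into the reaction function, 0.625p_{IronWorks} = 58.875 and p_{IronWorks} = 94.2.
q_{IronWorks} = 335 − 4·94.2 + 3·94.2 = 240.8.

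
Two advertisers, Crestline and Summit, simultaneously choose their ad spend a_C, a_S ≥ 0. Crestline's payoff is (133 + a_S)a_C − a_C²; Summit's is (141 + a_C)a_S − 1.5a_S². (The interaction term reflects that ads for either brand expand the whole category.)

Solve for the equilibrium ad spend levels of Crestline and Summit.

Expanding Crestline's payoff: 133a_C + a_Sa_C − a_C².
∂π/∂a_C = 133 + a_S − 2a_C = 0, so a_C = 66.5 + 0.5a_S.
Likewise for Summit: a_S = 47 + (1/3)a_C.
Solving the two reaction functions simultaneously: (1 − (0.5)(1/3))a_C = 66.5 + 0.5·47, so (5/6)a_C = 90 and a_C = 108.
Then a_S = 47 + (1/3)·108 = 83.

108, 83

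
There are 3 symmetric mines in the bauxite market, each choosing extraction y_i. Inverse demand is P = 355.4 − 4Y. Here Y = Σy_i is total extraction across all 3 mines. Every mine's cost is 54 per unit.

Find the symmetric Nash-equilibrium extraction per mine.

A representative mine's profit is π_i = y_i(355.4 − 4Y) − 54y_i, with Y = y_i + Σ_{j≠i} y_j.
First-order condition: 301.4 − 8y_i − 4Σ_{j≠i} y_j = 0.
In a symmetric equilibrium every mine chooses the same y, so Σ_{j≠i} y_j = 2y. The condition becomes 301.4 − 16y = 0, giving y = 301.4/16 = 18.8375.

18.8375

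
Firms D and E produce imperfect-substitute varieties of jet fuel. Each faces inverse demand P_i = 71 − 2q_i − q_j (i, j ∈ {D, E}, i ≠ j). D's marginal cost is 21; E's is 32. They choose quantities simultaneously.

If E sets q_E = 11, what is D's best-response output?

9.75

Firm D's profit: π = q_D(71 − 2q_D − q_E) − 21q_D.
∂π/∂q_D = 50 − 4q_D − q_E = 0 ⇒ q_D = 12.5 − 0.25q_E.
At q_E = 11: q_D = 12.5 − 0.25·11 = 9.75.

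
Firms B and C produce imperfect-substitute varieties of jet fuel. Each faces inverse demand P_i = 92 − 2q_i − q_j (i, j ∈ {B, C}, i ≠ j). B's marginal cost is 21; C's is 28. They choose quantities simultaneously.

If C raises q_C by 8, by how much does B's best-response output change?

-2

Firm B's profit: π = q_B(92 − 2q_B − q_C) − 21q_B.
∂π/∂q_B = 71 − 4q_B − q_C = 0 ⇒ q_B = 17.75 − 0.25q_C.
The reaction-function slope is −0.25, so an 8-unit rise in q_C moves q_B by −0.25 × 8 = −2. B's best response falls — the actions are strategic substitutes.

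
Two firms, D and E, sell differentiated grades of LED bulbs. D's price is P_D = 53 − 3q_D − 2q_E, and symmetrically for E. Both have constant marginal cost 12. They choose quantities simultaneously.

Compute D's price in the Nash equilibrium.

27.375

Firm D's profit: π = q_D(53 − 3q_D − 2q_E) − 12q_D.
∂π/∂q_D = 41 − 6q_D − 2q_E = 0 ⇒ q_D = 41/6 − (1/3)q_E.
By symmetry q_E = q_D; substituting into the reaction function, (4/3)q_D = 41/6 and q_D = 5.125.
P_D = 53 − 3·5.125 − 2·5.125 = 27.375.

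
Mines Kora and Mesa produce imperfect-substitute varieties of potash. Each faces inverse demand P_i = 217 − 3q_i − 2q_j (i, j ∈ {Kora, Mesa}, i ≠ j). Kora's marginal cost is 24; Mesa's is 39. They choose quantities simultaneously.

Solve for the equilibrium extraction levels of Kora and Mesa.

Mine Kora's profit: π = q_{Kora}(217 − 3q_{Kora} − 2q_{Mesa}) − 24q_{Kora}.
∂π/∂q_{Kora} = 193 − 6q_{Kora} − 2q_{Mesa} = 0 ⇒ q_{Kora} = 193/6 − (1/3)q_{Mesa}.
Similarly q_{Mesa} = 89/3 − (1/3)q_{Kora}.
Substituting the second reaction function into the first: q_{Kora} = 193/6 − (1/3)(89/3 − (1/3)q_{Kora}), which gives (8/9)q_{Kora} = 401/18 ⇒ q_{Kora} = 25.0625.
Then q_{Mesa} = 89/3 − (1/3)·25.0625 = 21.3125.

25.0625, 21.3125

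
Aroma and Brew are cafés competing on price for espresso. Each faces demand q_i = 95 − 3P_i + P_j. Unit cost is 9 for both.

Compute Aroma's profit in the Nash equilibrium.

711.48

Aroma's profit: π = (P_{Aroma} − 9)(95 − 3P_{Aroma} + P_{Brew}).
∂π/∂P_{Aroma} = 122 − 6P_{Aroma} + P_{Brew} = 0 ⇒ P_{Aroma} = 61/3 + (1/6)P_{Brew}.
Setting P_{Aroma} = P_{Brew} in the reaction function: P_{Aroma} = 61/3 + (1/6)P_{Aroma}, so P_{Aroma} = (61/3) / (5/6) = 24.4.
q_{Aroma} = 95 − 3·24.4 + 24.4 = 46.2.
Profit = (24.4 − 9)·46.2 = 711.48.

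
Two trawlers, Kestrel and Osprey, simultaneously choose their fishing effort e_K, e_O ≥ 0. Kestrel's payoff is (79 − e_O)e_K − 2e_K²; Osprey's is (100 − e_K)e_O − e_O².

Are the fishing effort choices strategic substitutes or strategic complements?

Expanding Kestrel's payoff: 79e_K − e_Oe_K − 2e_K².
∂π/∂e_K = 79 − e_O − 4e_K = 0, so e_K = 19.75 − 0.25e_O.
The best-response slope de_K/de_O = −0.25 < 0: the reaction function is downward-sloping, so the choices are strategic substitutes.

strategic substitutes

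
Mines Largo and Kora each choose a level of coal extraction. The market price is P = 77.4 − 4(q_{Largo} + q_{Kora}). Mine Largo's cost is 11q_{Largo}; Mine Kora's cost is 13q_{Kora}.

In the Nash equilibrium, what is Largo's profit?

Mine Largo's profit: π = q_{Largo}(77.4 − 4(q_{Largo} + q_{Kora})) − 11q_{Largo}.
∂π/∂q_{Largo} = 66.4 − 8q_{Largo} − 4q_{Kora} = 0, so q_{Largo} = 8.3 − 0.5q_{Kora}.
By the same steps for Kora: q_{Kora} = 8.05 − 0.5q_{Largo}.
Plugging q_{Kora} into Largo's best response: q_{Largo} = 8.3 − 0.5(8.05 − 0.5q_{Largo}) ⇒ 0.75q_{Largo} = 4.275, so q_{Largo} = 5.7.
Then q_{Kora} = 8.05 − 0.5·5.7 = 5.2.
Price P = 77.4 − 4·10.9 = 33.8.
Largo's profit: (33.8 − 11)·5.7 = 129.96.

129.96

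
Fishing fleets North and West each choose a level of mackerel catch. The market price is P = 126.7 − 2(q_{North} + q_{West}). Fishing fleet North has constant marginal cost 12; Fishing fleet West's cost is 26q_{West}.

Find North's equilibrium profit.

Fishing fleet North's profit: π = q_{North}(126.7 − 2(q_{North} + q_{West})) − 12q_{North}.
∂π/∂q_{North} = 114.7 − 4q_{North} − 2q_{West} = 0, so q_{North} = 28.675 − 0.5q_{West}.
By the same steps for West: q_{West} = 25.175 − 0.5q_{North}.
Substituting the second reaction function into the first: q_{North} = 28.675 − 0.5(25.175 − 0.5q_{North}), which gives 0.75q_{North} = 16.0875 ⇒ q_{North} = 21.45.
Then q_{West} = 25.175 − 0.5·21.45 = 14.45.
Price P = 126.7 − 2·35.9 = 54.9.
North's profit: (54.9 − 12)·21.45 = 920.205.

920.205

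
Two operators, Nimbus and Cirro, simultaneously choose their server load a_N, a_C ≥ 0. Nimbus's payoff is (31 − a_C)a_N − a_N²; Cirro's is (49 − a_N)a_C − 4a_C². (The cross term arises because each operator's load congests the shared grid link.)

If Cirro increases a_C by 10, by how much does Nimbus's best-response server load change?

-5

Expanding Nimbus's payoff: 31a_N − a_Ca_N − a_N².
∂π/∂a_N = 31 − a_C − 2a_N = 0, so a_N = 15.5 − 0.5a_C.
The reaction-function slope is −0.5, so a 10-unit rise in a_C moves a_N by −0.5 × 10 = −5. Nimbus's best response falls — the actions are strategic substitutes.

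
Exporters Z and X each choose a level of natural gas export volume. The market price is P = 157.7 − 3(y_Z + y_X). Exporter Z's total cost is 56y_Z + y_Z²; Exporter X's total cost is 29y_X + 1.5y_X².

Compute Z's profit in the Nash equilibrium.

Exporter Z's profit: π = y_Z(157.7 − 3(y_Z + y_X)) − 56y_Z − y_Z².
∂π/∂y_Z = 101.7 − 8y_Z − 3y_X = 0, so y_Z = 12.7125 − 0.375y_X.
For X: ∂π/∂y_X = 128.7 − 9y_X − 3y_Z = 0 ⇒ y_X = 14.3 − (1/3)y_Z.
Substituting the second reaction function into the first: y_Z = 12.7125 − 0.375(14.3 − (1/3)y_Z), which gives 0.875y_Z = 7.35 ⇒ y_Z = 8.4.
Then y_X = 14.3 − (1/3)·8.4 = 11.5.
Price P = 157.7 − 3·19.9 = 98.
Z's profit: (98 − 56)·8.4 − (8.4)² = 282.24.

282.24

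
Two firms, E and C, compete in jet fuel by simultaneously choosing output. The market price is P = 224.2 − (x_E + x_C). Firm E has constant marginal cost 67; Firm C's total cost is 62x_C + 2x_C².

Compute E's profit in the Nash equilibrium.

5041

Firm E's profit: π = x_E(224.2 − (x_E + x_C)) − 67x_E.
∂π/∂x_E = 157.2 − 2x_E − x_C = 0, so x_E = 78.6 − 0.5x_C.
For C: ∂π/∂x_C = 162.2 − 6x_C − x_E = 0 ⇒ x_C = 811/30 − (1/6)x_E.
Substituting the second reaction function into the first: x_E = 78.6 − 0.5(811/30 − (1/6)x_E), which gives (11/12)x_E = 781/12 ⇒ x_E = 71.
Then x_C = 811/30 − (1/6)·71 = 15.2.
Price P = 224.2 − 86.2 = 138.
E's profit: (138 − 67)·71 = 5041.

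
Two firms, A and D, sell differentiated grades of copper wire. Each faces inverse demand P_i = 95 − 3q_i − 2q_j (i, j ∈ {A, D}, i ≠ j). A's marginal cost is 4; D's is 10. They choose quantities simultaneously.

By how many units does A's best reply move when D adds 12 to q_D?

-4

Firm A's profit: π = q_A(95 − 3q_A − 2q_D) − 4q_A.
∂π/∂q_A = 91 − 6q_A − 2q_D = 0 ⇒ q_A = 91/6 − (1/3)q_D.
The reaction-function slope is −1/3, so a 12-unit rise in q_D moves q_A by −1/3 × 12 = −4. A's best response falls — the actions are strategic substitutes.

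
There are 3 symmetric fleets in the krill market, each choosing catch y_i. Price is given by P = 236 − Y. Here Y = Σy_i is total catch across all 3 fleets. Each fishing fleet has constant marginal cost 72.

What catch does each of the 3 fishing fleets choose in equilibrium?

A representative fishing fleet's profit is π_i = y_i(236 − Y) − 72y_i, with Y = y_i + Σ_{j≠i} y_j.
First-order condition: 164 − 2y_i − Σ_{j≠i} y_j = 0.
With identical fishing fleets, set every y_j = y: then 164 − 2y − 2y = 0, i.e. y = 164/4 = 41.

41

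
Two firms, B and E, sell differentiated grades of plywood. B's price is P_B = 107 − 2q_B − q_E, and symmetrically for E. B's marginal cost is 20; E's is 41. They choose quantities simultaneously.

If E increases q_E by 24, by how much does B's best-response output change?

Firm B's profit: π = q_B(107 − 2q_B − q_E) − 20q_B.
∂π/∂q_B = 87 − 4q_B − q_E = 0 ⇒ q_B = 21.75 − 0.25q_E.
The reaction-function slope is −0.25, so a 24-unit rise in q_E moves q_B by −0.25 × 24 = −6. B's best response falls — the actions are strategic substitutes.

-6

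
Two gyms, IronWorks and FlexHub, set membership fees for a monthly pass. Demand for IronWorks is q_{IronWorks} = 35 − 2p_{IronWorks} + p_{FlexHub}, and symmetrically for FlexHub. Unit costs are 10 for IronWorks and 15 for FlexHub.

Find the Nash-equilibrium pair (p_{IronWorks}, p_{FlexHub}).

IronWorks's profit: π = (p_{IronWorks} − 10)(35 − 2p_{IronWorks} + p_{FlexHub}).
∂π/∂p_{IronWorks} = 55 − 4p_{IronWorks} + p_{FlexHub} = 0 ⇒ p_{IronWorks} = 13.75 + 0.25p_{FlexHub}.
Similarly p_{FlexHub} = 16.25 + 0.25p_{IronWorks}.
Solving the two reaction functions simultaneously: (1 − (0.25)(0.25))p_{IronWorks} = 13.75 + 0.25·16.25, so 0.9375p_{IronWorks} = 17.8125 and p_{IronWorks} = 19.
Then p_{FlexHub} = 16.25 + 0.25·19 = 21.

19, 21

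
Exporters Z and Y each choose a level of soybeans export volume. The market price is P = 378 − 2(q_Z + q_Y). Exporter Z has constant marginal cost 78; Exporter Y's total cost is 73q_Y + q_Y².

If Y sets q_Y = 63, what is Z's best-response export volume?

43.5

Exporter Z's profit: π = q_Z(378 − 2(q_Z + q_Y)) − 78q_Z.
∂π/∂q_Z = 300 − 4q_Z − 2q_Y = 0, so q_Z = 75 − 0.5q_Y.
At q_Y = 63: q_Z = 75 − 0.5·63 = 43.5.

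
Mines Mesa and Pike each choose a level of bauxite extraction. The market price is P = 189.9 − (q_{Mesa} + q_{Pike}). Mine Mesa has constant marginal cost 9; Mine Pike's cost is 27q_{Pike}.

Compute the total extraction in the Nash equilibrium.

114.6

Mine Mesa's profit: π = q_{Mesa}(189.9 − (q_{Mesa} + q_{Pike})) − 9q_{Mesa}.
∂π/∂q_{Mesa} = 180.9 − 2q_{Mesa} − q_{Pike} = 0, so q_{Mesa} = 90.45 − 0.5q_{Pike}.
By the same steps for Pike: q_{Pike} = 81.45 − 0.5q_{Mesa}.
Plugging q_{Pike} into Mesa's best response: q_{Mesa} = 90.45 − 0.5(81.45 − 0.5q_{Mesa}) ⇒ 0.75q_{Mesa} = 49.725, so q_{Mesa} = 66.3.
Then q_{Pike} = 81.45 − 0.5·66.3 = 48.3.
Total extraction: 66.3 + 48.3 = 114.6.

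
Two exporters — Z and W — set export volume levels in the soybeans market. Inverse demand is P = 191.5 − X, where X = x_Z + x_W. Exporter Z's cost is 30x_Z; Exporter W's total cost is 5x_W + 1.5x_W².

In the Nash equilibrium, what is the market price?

99

Exporter Z's profit: π = x_Z(191.5 − (x_Z + x_W)) − 30x_Z.
∂π/∂x_Z = 161.5 − 2x_Z − x_W = 0, so x_Z = 80.75 − 0.5x_W.
For W: ∂π/∂x_W = 186.5 − 5x_W − x_Z = 0 ⇒ x_W = 37.3 − 0.2x_Z.
Substituting the second reaction function into the first: x_Z = 80.75 − 0.5(37.3 − 0.2x_Z), which gives 0.9x_Z = 62.1 ⇒ x_Z = 69.
Then x_W = 37.3 − 0.2·69 = 23.5.
Equilibrium price: P = 191.5 − 92.5 = 99.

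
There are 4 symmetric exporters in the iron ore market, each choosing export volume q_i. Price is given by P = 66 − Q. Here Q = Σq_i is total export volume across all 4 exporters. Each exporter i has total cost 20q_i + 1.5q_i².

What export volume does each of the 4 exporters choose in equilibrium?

A representative exporter's profit is π_i = q_i(66 − Q) − 20q_i − 1.5q_i², with Q = q_i + Σ_{j≠i} q_j.
First-order condition: 46 − 5q_i − Σ_{j≠i} q_j = 0.
Imposing symmetry (q_j = q for all j) turns Σ_{j≠i} q_j into 3q, so 46 = 8q and q = 5.75.

5.75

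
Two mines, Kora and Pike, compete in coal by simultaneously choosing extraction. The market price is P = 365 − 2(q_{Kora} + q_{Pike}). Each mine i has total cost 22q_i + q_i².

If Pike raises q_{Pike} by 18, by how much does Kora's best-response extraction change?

-6

Mine Kora's profit: π = q_{Kora}(365 − 2(q_{Kora} + q_{Pike})) − 22q_{Kora} − q_{Kora}².
∂π/∂q_{Kora} = 343 − 6q_{Kora} − 2q_{Pike} = 0, so q_{Kora} = 343/6 − (1/3)q_{Pike}.
The reaction-function slope is −1/3, so an 18-unit rise in q_{Pike} moves q_{Kora} by −1/3 × 18 = −6. Kora's best response falls — the actions are strategic substitutes.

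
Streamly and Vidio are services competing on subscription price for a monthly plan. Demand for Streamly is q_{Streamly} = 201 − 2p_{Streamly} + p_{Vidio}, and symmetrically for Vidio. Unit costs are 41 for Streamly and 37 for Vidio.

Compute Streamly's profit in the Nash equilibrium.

Streamly's profit: π = (p_{Streamly} − 41)(201 − 2p_{Streamly} + p_{Vidio}).
∂π/∂p_{Streamly} = 283 − 4p_{Streamly} + p_{Vidio} = 0 ⇒ p_{Streamly} = 70.75 + 0.25p_{Vidio}.
Similarly p_{Vidio} = 68.75 + 0.25p_{Streamly}.
Substituting the second reaction function into the first: p_{Streamly} = 70.75 + 0.25(68.75 + 0.25p_{Streamly}), which gives 0.9375p_{Streamly} = 87.9375 ⇒ p_{Streamly} = 93.8.
Then p_{Vidio} = 68.75 + 0.25·93.8 = 92.2.
q_{Streamly} = 201 − 2·93.8 + 92.2 = 105.6.
Profit = (93.8 − 41)·105.6 = 5575.68.

5575.68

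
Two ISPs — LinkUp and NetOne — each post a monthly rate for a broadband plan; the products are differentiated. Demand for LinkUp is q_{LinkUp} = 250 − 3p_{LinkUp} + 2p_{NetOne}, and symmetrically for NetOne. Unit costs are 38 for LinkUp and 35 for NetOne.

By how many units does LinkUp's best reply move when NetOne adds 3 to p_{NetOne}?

LinkUp's profit: π = (p_{LinkUp} − 38)(250 − 3p_{LinkUp} + 2p_{NetOne}).
∂π/∂p_{LinkUp} = 364 − 6p_{LinkUp} + 2p_{NetOne} = 0 ⇒ p_{LinkUp} = 182/3 + (1/3)p_{NetOne}.
The reaction-function slope is 1/3, so a 3-unit rise in p_{NetOne} moves p_{LinkUp} by 1/3 × 3 = 1. LinkUp's best response rises — the actions are strategic complements.

1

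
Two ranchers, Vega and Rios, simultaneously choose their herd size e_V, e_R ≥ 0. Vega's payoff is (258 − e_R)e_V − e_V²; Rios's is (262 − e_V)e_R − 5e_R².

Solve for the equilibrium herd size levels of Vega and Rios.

122, 14

Expanding Vega's payoff: 258e_V − e_Re_V − e_V².
∂π/∂e_V = 258 − e_R − 2e_V = 0, so e_V = 129 − 0.5e_R.
Likewise for Rios: e_R = 26.2 − 0.1e_V.
Substituting the second reaction function into the first: e_V = 129 − 0.5(26.2 − 0.1e_V), which gives 0.95e_V = 115.9 ⇒ e_V = 122.
Then e_R = 26.2 − 0.1·122 = 14.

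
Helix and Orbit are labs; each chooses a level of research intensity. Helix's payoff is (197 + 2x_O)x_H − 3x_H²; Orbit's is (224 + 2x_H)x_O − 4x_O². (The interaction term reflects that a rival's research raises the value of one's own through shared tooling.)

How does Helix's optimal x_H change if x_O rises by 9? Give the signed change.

3

Expanding Helix's payoff: 197x_H + 2x_Ox_H − 3x_H².
∂π/∂x_H = 197 + 2x_O − 6x_H = 0, so x_H = 197/6 + (1/3)x_O.
The reaction-function slope is 1/3, so a 9-unit rise in x_O moves x_H by 1/3 × 9 = 3. Helix's best response rises — the actions are strategic complements.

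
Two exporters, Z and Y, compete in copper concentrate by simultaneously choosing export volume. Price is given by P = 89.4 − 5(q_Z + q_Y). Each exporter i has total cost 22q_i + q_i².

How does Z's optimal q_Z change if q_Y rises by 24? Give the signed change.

-10

Exporter Z's profit: π = q_Z(89.4 − 5(q_Z + q_Y)) − 22q_Z − q_Z².
∂π/∂q_Z = 67.4 − 12q_Z − 5q_Y = 0, so q_Z = 337/60 − (5/12)q_Y.
The reaction-function slope is −5/12, so a 24-unit rise in q_Y moves q_Z by −5/12 × 24 = −10. Z's best response falls — the actions are strategic substitutes.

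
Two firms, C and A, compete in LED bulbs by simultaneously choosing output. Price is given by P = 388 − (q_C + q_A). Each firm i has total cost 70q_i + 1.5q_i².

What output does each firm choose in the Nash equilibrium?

53

Firm C's profit: π = q_C(388 − (q_C + q_A)) − 70q_C − 1.5q_C².
∂π/∂q_C = 318 − 5q_C − q_A = 0, so q_C = 63.6 − 0.2q_A.
The game is symmetric, so in equilibrium q_A = q_C: the reaction function gives 1.2q_C = 63.6, hence q_C = 53.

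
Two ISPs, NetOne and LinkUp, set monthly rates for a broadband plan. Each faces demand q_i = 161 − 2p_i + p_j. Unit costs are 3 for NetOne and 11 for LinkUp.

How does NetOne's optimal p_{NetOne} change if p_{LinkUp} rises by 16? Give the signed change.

NetOne's profit: π = (p_{NetOne} − 3)(161 − 2p_{NetOne} + p_{LinkUp}).
∂π/∂p_{NetOne} = 167 − 4p_{NetOne} + p_{LinkUp} = 0 ⇒ p_{NetOne} = 41.75 + 0.25p_{LinkUp}.
The reaction-function slope is 0.25, so a 16-unit rise in p_{LinkUp} moves p_{NetOne} by 0.25 × 16 = 4. NetOne's best response rises — the actions are strategic complements.

4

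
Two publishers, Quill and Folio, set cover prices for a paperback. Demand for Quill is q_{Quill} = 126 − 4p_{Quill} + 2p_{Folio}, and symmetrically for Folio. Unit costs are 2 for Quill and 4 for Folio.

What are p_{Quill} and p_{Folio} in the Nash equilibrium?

Quill's profit: π = (p_{Quill} − 2)(126 − 4p_{Quill} + 2p_{Folio}).
∂π/∂p_{Quill} = 134 − 8p_{Quill} + 2p_{Folio} = 0 ⇒ p_{Quill} = 16.75 + 0.25p_{Folio}.
Similarly p_{Folio} = 17.75 + 0.25p_{Quill}.
Solving the two reaction functions simultaneously: (1 − (0.25)(0.25))p_{Quill} = 16.75 + 0.25·17.75, so 0.9375p_{Quill} = 21.1875 and p_{Quill} = 22.6.
Then p_{Folio} = 17.75 + 0.25·22.6 = 23.4.

22.6, 23.4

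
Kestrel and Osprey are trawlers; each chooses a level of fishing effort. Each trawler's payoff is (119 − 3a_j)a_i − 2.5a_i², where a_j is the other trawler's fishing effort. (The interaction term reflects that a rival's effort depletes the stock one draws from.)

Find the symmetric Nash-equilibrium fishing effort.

Kestrel's payoff is (119 − 3a_O)a_K − 2.5a_K².
∂π/∂a_K = 119 − 3a_O − 5a_K = 0, so a_K = 23.8 − 0.6a_O.
The game is symmetric, so in equilibrium a_O = a_K: the reaction function gives 1.6a_K = 23.8, hence a_K = 14.875.

14.875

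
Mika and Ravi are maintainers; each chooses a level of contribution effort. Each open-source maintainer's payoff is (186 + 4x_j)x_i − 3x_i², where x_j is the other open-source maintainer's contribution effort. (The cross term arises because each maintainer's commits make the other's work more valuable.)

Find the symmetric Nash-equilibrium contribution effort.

93

Mika's payoff is (186 + 4x_R)x_M − 3x_M².
∂π/∂x_M = 186 + 4x_R − 6x_M = 0, so x_M = 31 + (2/3)x_R.
Setting x_M = x_R in the reaction function: x_M = 31 + (2/3)x_M, so x_M = 31 / (1/3) = 93.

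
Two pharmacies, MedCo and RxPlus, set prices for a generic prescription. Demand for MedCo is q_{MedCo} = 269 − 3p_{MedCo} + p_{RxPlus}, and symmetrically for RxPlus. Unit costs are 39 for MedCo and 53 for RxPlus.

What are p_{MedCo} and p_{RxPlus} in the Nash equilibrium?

MedCo's profit: π = (p_{MedCo} − 39)(269 − 3p_{MedCo} + p_{RxPlus}).
∂π/∂p_{MedCo} = 386 − 6p_{MedCo} + p_{RxPlus} = 0 ⇒ p_{MedCo} = 193/3 + (1/6)p_{RxPlus}.
Similarly p_{RxPlus} = 214/3 + (1/6)p_{MedCo}.
Solving the two reaction functions simultaneously: (1 − (1/6)(1/6))p_{MedCo} = 193/3 + (1/6)·(214/3), so (35/36)p_{MedCo} = 686/9 and p_{MedCo} = 78.4.
Then p_{RxPlus} = 214/3 + (1/6)·78.4 = 84.4.

78.4, 84.4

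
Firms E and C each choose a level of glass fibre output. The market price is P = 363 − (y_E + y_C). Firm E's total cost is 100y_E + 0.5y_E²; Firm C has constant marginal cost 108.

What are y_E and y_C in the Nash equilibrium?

54.2, 100.4

Firm E's profit: π = y_E(363 − (y_E + y_C)) − 100y_E − 0.5y_E².
∂π/∂y_E = 263 − 3y_E − y_C = 0, so y_E = 263/3 − (1/3)y_C.
For C: ∂π/∂y_C = 255 − 2y_C − y_E = 0 ⇒ y_C = 127.5 − 0.5y_E.
Solving the two reaction functions simultaneously: (1 − (−1/3)(−0.5))y_E = 263/3 − (1/3)·127.5, so (5/6)y_E = 271/6 and y_E = 54.2.
Then y_C = 127.5 − 0.5·54.2 = 100.4.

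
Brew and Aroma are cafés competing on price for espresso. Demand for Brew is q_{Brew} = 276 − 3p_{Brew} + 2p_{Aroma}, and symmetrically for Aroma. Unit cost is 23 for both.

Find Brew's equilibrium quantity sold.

189.75

Brew's profit: π = (p_{Brew} − 23)(276 − 3p_{Brew} + 2p_{Aroma}).
∂π/∂p_{Brew} = 345 − 6p_{Brew} + 2p_{Aroma} = 0 ⇒ p_{Brew} = 57.5 + (1/3)p_{Aroma}.
The game is symmetric, so in equilibrium p_{Aroma} = p_{Brew}: the reaction function gives (2/3)p_{Brew} = 57.5, hence p_{Brew} = 86.25.
q_{Brew} = 276 − 3·86.25 + 2·86.25 = 189.75.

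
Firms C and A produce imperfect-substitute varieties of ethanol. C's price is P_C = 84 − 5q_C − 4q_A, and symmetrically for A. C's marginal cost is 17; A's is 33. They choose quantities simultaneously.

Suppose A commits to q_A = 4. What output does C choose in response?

Firm C's profit: π = q_C(84 − 5q_C − 4q_A) − 17q_C.
∂π/∂q_C = 67 − 10q_C − 4q_A = 0 ⇒ q_C = 6.7 − 0.4q_A.
At q_A = 4: q_C = 6.7 − 0.4·4 = 5.1.

5.1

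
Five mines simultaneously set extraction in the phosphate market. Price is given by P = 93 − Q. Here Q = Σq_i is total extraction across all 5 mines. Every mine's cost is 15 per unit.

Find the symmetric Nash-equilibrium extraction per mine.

A representative mine's profit is π_i = q_i(93 − Q) − 15q_i, with Q = q_i + Σ_{j≠i} q_j.
First-order condition: 78 − 2q_i − Σ_{j≠i} q_j = 0.
With identical mines, set every q_j = q: then 78 − 2q − 4q = 0, i.e. q = 78/6 = 13.

13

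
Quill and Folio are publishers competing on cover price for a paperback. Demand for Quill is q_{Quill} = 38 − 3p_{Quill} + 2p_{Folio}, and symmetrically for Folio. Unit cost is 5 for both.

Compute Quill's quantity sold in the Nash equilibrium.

Quill's profit: π = (p_{Quill} − 5)(38 − 3p_{Quill} + 2p_{Folio}).
∂π/∂p_{Quill} = 53 − 6p_{Quill} + 2p_{Folio} = 0 ⇒ p_{Quill} = 53/6 + (1/3)p_{Folio}.
Setting p_{Quill} = p_{Folio} in the reaction function: p_{Quill} = 53/6 + (1/3)p_{Quill}, so p_{Quill} = (53/6) / (2/3) = 13.25.
q_{Quill} = 38 − 3·13.25 + 2·13.25 = 24.75.

24.75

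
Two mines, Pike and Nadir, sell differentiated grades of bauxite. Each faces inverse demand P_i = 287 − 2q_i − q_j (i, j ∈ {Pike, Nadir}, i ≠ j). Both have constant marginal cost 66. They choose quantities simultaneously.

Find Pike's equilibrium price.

Mine Pike's profit: π = q_{Pike}(287 − 2q_{Pike} − q_{Nadir}) − 66q_{Pike}.
∂π/∂q_{Pike} = 221 − 4q_{Pike} − q_{Nadir} = 0 ⇒ q_{Pike} = 55.25 − 0.25q_{Nadir}.
Setting q_{Pike} = q_{Nadir} in the reaction function: q_{Pike} = 55.25 − 0.25q_{Pike}, so q_{Pike} = 55.25 / 1.25 = 44.2.
P_{Pike} = 287 − 2·44.2 − 44.2 = 154.4.

154.4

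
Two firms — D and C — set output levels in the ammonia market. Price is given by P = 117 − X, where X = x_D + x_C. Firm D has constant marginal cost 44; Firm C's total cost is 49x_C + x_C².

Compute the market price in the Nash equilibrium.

Firm D's profit: π = x_D(117 − (x_D + x_C)) − 44x_D.
∂π/∂x_D = 73 − 2x_D − x_C = 0, so x_D = 36.5 − 0.5x_C.
For C: ∂π/∂x_C = 68 − 4x_C − x_D = 0 ⇒ x_C = 17 − 0.25x_D.
Plugging x_C into D's best response: x_D = 36.5 − 0.5(17 − 0.25x_D) ⇒ 0.875x_D = 28, so x_D = 32.
Then x_C = 17 − 0.25·32 = 9.
Equilibrium price: P = 117 − 41 = 76.

76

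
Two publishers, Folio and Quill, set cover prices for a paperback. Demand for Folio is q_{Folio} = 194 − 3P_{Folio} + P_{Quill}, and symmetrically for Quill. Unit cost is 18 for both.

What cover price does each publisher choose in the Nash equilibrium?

49.6

Folio's profit: π = (P_{Folio} − 18)(194 − 3P_{Folio} + P_{Quill}).
∂π/∂P_{Folio} = 248 − 6P_{Folio} + P_{Quill} = 0 ⇒ P_{Folio} = 124/3 + (1/6)P_{Quill}.
The game is symmetric, so in equilibrium P_{Quill} = P_{Folio}: the reaction function gives (5/6)P_{Folio} = 124/3, hence P_{Folio} = 49.6.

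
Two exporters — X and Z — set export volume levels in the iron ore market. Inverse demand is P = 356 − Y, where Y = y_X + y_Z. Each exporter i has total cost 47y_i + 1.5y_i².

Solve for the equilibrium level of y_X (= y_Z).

51.5

Exporter X's profit: π = y_X(356 − (y_X + y_Z)) − 47y_X − 1.5y_X².
∂π/∂y_X = 309 − 5y_X − y_Z = 0, so y_X = 61.8 − 0.2y_Z.
The game is symmetric, so in equilibrium y_Z = y_X: the reaction function gives 1.2y_X = 61.8, hence y_X = 51.5.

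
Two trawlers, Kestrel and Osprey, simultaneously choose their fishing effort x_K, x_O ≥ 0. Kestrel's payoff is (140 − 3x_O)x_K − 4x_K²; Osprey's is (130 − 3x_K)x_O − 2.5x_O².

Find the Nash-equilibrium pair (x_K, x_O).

10, 20

Expanding Kestrel's payoff: 140x_K − 3x_Ox_K − 4x_K².
∂π/∂x_K = 140 − 3x_O − 8x_K = 0, so x_K = 17.5 − 0.375x_O.
Likewise for Osprey: x_O = 26 − 0.6x_K.
Solving the two reaction functions simultaneously: (1 − (−0.375)(−0.6))x_K = 17.5 − 0.375·26, so 0.775x_K = 7.75 and x_K = 10.
Then x_O = 26 − 0.6·10 = 20.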